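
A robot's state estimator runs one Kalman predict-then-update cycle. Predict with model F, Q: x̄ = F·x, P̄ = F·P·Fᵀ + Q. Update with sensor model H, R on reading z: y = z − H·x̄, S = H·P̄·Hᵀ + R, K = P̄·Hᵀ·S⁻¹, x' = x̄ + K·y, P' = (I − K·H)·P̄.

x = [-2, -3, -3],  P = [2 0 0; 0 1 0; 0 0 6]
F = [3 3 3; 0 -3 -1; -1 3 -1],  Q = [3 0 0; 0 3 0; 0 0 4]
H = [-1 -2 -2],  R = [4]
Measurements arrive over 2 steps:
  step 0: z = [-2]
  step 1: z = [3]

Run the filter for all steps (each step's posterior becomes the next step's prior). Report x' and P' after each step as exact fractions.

step 0: x̄ = F·x = [-24, 12, -4]
step 0: P̄ = F·P·Fᵀ + Q = [84 -27 -15; -27 18 -3; -15 -3 21]
step 0: y = z − H·x̄ = [-10]
step 0: S = H·P̄·Hᵀ + R = [52]
step 0: K = P̄·Hᵀ·S⁻¹ = [0; -3/52; -21/52]
step 0: x' = x̄ + K·y = [-24, 327/26, 1/26]
step 0: P' = (I − K·H)·P̄ = [84 -27 -15; -27 927/52 -219/52; -15 -219/52 651/52]
step 1: x̄ = F·x = [-444/13, -491/13, 802/13]
step 1: P̄ = F·P·Fᵀ + Q = [2604/13 1827/13 -2943/13; 1827/13 1959/13 -3171/13; -2943/13 -3171/13 5437/13]
step 1: y = z − H·x̄ = [217/13]
step 1: S = H·P̄·Hᵀ + R = [2408/13]
step 1: K = P̄·Hᵀ·S⁻¹ = [-93/602; 597/2408; -227/344]
step 1: x' = x̄ + K·y = [-3159/86, -11569/344, 17433/344]
step 1: P' = (I − K·H)·P̄ = [58962/301 88875/602 -21093/86; 88875/602 335451/2408 -73485/344; -21093/86 -73485/344 116125/344]

step 0: x' = [-24, 327/26, 1/26], P' = [84 -27 -15; -27 927/52 -219/52; -15 -219/52 651/52]
step 1: x' = [-3159/86, -11569/344, 17433/344], P' = [58962/301 88875/602 -21093/86; 88875/602 335451/2408 -73485/344; -21093/86 -73485/344 116125/344]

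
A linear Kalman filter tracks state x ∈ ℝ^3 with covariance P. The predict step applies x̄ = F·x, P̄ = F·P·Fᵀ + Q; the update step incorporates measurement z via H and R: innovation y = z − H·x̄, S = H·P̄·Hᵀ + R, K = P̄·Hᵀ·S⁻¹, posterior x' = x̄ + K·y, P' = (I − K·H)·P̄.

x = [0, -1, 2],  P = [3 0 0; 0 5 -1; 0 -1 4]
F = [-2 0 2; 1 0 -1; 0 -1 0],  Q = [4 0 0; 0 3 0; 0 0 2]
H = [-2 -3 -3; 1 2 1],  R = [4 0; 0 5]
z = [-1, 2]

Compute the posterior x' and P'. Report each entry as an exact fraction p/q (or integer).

x̄ = F·x = [4, -2, 1]
P̄ = F·P·Fᵀ + Q = [32 -14 2; -14 10 -1; 2 -1 7]
y = z − H·x̄ = [4, 1]
S = H·P̄·Hᵀ + R = [123 -48; -48 28]
K = P̄·Hᵀ·S⁻¹ = [-124/285 -101/190; 67/285 221/380; -14/57 -13/76]
x' = x̄ + K·y = [197/114, -109/228, -35/228]
P' = (I − K·H)·P̄ = [6557/285 -6217/570 -439/114; -6217/570 7817/1140 23/228; -439/114 23/228 637/228]

x' = [197/114, -109/228, -35/228]
P' = [6557/285 -6217/570 -439/114; -6217/570 7817/1140 23/228; -439/114 23/228 637/228]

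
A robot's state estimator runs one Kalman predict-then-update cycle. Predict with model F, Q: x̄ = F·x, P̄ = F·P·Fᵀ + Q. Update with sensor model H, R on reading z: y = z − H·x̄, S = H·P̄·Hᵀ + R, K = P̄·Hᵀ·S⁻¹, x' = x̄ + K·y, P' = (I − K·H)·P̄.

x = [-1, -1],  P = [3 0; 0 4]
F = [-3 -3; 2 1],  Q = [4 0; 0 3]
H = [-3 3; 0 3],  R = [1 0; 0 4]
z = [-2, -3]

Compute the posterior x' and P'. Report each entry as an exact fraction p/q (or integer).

x' = [-375/1876, -414/469]
P' = [17053/35644 3327/8911; 3327/8911 3376/8911]

x̄ = F·x = [6, -3]
P̄ = F·P·Fᵀ + Q = [67 -30; -30 19]
y = z − H·x̄ = [25, 6]
S = H·P̄·Hᵀ + R = [1315 441; 441 175]
K = P̄·Hᵀ·S⁻¹ = [-1605/5092 9981/35644; 21/1273 2532/8911]
x' = x̄ + K·y = [-375/1876, -414/469]
P' = (I − K·H)·P̄ = [17053/35644 3327/8911; 3327/8911 3376/8911]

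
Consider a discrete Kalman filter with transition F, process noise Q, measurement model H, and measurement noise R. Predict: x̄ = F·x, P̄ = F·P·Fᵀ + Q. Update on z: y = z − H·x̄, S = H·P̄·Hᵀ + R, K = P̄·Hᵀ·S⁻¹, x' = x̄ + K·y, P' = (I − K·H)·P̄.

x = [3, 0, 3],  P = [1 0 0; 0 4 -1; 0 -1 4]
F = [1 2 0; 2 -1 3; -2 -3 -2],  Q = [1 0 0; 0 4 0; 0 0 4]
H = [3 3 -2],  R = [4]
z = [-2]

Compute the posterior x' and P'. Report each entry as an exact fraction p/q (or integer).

x' = [-49/25, 87/25, 78/25]
P' = [3539/250 -2616/125 -5141/500; -2616/125 4158/125 2277/125; -5141/500 2277/125 12279/1000]

x̄ = F·x = [3, 15, -12]
P̄ = F·P·Fᵀ + Q = [18 -12 -22; -12 54 -9; -22 -9 48]
y = z − H·x̄ = [-80]
S = H·P̄·Hᵀ + R = [1000]
K = P̄·Hᵀ·S⁻¹ = [31/500; 18/125; -189/1000]
x' = x̄ + K·y = [-49/25, 87/25, 78/25]
P' = (I − K·H)·P̄ = [3539/250 -2616/125 -5141/500; -2616/125 4158/125 2277/125; -5141/500 2277/125 12279/1000]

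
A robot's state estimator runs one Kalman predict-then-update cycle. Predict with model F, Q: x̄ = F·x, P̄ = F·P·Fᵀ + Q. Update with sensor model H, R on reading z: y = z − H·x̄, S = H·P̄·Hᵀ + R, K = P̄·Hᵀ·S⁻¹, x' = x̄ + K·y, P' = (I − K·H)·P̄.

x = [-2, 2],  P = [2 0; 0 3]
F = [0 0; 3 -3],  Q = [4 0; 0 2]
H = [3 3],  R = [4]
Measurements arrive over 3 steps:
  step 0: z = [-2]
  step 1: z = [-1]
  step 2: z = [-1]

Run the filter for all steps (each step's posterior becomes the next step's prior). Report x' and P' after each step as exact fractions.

step 0: x' = [408/463, -762/463], P' = [1708/463 -1692/463; -1692/463 1880/463]
step 1: x' = [-65958/295793, -25311/295793], P' = [1149836/295793 -1146132/295793; -1146132/295793 1273480/295793]
step 2: x' = [420180/199558987, -66986529/199558987], P' = [776938852/199558987 -774572508/199558987; -774572508/199558987 860636120/199558987]

step 0: x̄ = F·x = [0, -12]
step 0: P̄ = F·P·Fᵀ + Q = [4 0; 0 47]
step 0: y = z − H·x̄ = [34]
step 0: S = H·P̄·Hᵀ + R = [463]
step 0: K = P̄·Hᵀ·S⁻¹ = [12/463; 141/463]
step 0: x' = x̄ + K·y = [408/463, -762/463]
step 0: P' = (I − K·H)·P̄ = [1708/463 -1692/463; -1692/463 1880/463]
step 1: x̄ = F·x = [0, 3510/463]
step 1: P̄ = F·P·Fᵀ + Q = [4 0; 0 63674/463]
step 1: y = z − H·x̄ = [-10993/463]
step 1: S = H·P̄·Hᵀ + R = [591586/463]
step 1: K = P̄·Hᵀ·S⁻¹ = [2778/295793; 95511/295793]
step 1: x' = x̄ + K·y = [-65958/295793, -25311/295793]
step 1: P' = (I − K·H)·P̄ = [1149836/295793 -1146132/295793; -1146132/295793 1273480/295793]
step 2: x̄ = F·x = [0, -121941/295793]
step 2: P̄ = F·P·Fᵀ + Q = [4 0; 0 43031806/295793]
step 2: y = z − H·x̄ = [70030/295793]
step 2: S = H·P̄·Hᵀ + R = [399117974/295793]
step 2: K = P̄·Hᵀ·S⁻¹ = [1774758/199558987; 64547709/199558987]
step 2: x' = x̄ + K·y = [420180/199558987, -66986529/199558987]
step 2: P' = (I − K·H)·P̄ = [776938852/199558987 -774572508/199558987; -774572508/199558987 860636120/199558987]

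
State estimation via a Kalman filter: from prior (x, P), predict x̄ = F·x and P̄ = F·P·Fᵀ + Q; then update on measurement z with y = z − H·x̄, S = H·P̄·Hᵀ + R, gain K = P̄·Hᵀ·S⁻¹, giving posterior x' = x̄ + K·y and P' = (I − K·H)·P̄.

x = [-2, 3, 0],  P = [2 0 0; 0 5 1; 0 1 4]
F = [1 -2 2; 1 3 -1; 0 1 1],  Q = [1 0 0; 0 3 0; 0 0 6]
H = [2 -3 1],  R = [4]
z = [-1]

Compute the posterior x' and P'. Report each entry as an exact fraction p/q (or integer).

x' = [-1864/827, -382/827, 1623/827]
P' = [4901/827 3772/827 2090/827; 3772/827 4727/827 5889/827; 2090/827 5889/827 13383/827]

x̄ = F·x = [-8, 7, 3]
P̄ = F·P·Fᵀ + Q = [31 -28 -2; -28 48 13; -2 13 17]
y = z − H·x̄ = [33]
S = H·P̄·Hᵀ + R = [827]
K = P̄·Hᵀ·S⁻¹ = [144/827; -187/827; -26/827]
x' = x̄ + K·y = [-1864/827, -382/827, 1623/827]
P' = (I − K·H)·P̄ = [4901/827 3772/827 2090/827; 3772/827 4727/827 5889/827; 2090/827 5889/827 13383/827]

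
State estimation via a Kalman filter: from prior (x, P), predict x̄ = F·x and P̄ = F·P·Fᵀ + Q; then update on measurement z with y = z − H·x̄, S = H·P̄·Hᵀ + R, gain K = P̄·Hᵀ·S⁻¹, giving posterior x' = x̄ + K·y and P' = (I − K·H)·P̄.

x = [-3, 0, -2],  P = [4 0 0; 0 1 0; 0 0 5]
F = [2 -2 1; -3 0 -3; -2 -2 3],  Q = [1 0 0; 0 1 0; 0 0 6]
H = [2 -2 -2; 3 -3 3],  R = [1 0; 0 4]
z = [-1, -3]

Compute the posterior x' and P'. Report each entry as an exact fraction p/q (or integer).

x̄ = F·x = [-8, 15, 0]
P̄ = F·P·Fᵀ + Q = [26 -39 3; -39 82 -21; 3 -21 71]
y = z − H·x̄ = [45, 66]
S = H·P̄·Hᵀ + R = [837 690; 690 2749]
K = P̄·Hᵀ·S⁻¹ = [200116/1824813 28396/608271; -255860/1824813 -72854/608271; -455056/1824813 101135/608271]
x' = x̄ + K·y = [3236/202757, 159267/202757, -50310/202757]
P' = (I − K·H)·P̄ = [5252402/1824813 5145581/1824813 6763/1824813; 5145581/1824813 5355254/1824813 -81743/1824813; 6763/1824813 -81743/1824813 316034/1824813]

x' = [3236/202757, 159267/202757, -50310/202757]
P' = [5252402/1824813 5145581/1824813 6763/1824813; 5145581/1824813 5355254/1824813 -81743/1824813; 6763/1824813 -81743/1824813 316034/1824813]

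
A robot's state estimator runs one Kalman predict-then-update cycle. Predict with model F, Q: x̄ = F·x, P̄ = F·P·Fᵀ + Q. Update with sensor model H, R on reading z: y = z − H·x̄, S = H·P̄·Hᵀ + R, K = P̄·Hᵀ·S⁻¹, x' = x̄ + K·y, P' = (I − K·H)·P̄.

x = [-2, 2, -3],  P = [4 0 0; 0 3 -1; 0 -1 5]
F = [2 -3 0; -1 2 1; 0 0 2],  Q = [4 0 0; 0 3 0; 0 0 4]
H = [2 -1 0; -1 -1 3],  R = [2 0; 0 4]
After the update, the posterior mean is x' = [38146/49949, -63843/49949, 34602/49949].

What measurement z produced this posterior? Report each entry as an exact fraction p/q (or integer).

x̄ = F·x = [-10, 3, -6]
P̄ = F·P·Fᵀ + Q = [47 -23 6; -23 20 6; 6 6 24]
S = H·P̄·Hᵀ + R = [302 -33; -33 169]
K = P̄·Hᵀ·S⁻¹ = [19575/49949 2049/49949; -10461/49949 4164/49949; 2994/49949 18318/49949]
x' − x̄ = [537636/49949, -213690/49949, 334296/49949] = K·y
y = (KᵀK)⁻¹·Kᵀ·(x' − x̄) = [26, 14]
z = y + H·x̄ = [26, 14] + [-23, -11] = [3, 3]

z = [3, 3]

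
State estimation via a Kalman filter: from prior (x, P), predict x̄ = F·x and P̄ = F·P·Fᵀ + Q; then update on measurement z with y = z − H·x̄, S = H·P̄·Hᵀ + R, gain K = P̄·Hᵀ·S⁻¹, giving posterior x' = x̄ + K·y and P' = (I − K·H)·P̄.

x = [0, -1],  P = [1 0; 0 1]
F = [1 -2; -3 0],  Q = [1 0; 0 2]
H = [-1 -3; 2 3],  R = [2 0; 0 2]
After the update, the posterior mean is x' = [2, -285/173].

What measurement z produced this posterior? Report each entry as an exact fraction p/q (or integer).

x̄ = F·x = [2, 0]
P̄ = F·P·Fᵀ + Q = [6 -3; -3 11]
S = H·P̄·Hᵀ + R = [89 -84; -84 89]
K = P̄·Hᵀ·S⁻¹ = [3/5 3/5; -402/865 -117/865]
x' − x̄ = [0, -285/173] = K·y
y = (KᵀK)⁻¹·Kᵀ·(x' − x̄) = [5, -5]
z = y + H·x̄ = [5, -5] + [-2, 4] = [3, -1]

z = [3, -1]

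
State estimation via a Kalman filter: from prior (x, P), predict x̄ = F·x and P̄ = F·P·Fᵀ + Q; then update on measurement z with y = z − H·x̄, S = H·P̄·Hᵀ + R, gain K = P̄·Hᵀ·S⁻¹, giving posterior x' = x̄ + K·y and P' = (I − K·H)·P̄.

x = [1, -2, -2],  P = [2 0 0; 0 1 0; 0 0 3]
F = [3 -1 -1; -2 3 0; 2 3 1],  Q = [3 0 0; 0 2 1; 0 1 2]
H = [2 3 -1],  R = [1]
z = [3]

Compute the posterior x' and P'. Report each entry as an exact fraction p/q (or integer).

x' = [539/78, -449/78, -248/39]
P' = [1949/78 -1145/78 232/39; -1145/78 857/78 128/39; 232/39 128/39 850/39]

x̄ = F·x = [7, -8, -6]
P̄ = F·P·Fᵀ + Q = [25 -15 6; -15 19 2; 6 2 22]
y = z − H·x̄ = [7]
S = H·P̄·Hᵀ + R = [78]
K = P̄·Hᵀ·S⁻¹ = [-1/78; 25/78; -2/39]
x' = x̄ + K·y = [539/78, -449/78, -248/39]
P' = (I − K·H)·P̄ = [1949/78 -1145/78 232/39; -1145/78 857/78 128/39; 232/39 128/39 850/39]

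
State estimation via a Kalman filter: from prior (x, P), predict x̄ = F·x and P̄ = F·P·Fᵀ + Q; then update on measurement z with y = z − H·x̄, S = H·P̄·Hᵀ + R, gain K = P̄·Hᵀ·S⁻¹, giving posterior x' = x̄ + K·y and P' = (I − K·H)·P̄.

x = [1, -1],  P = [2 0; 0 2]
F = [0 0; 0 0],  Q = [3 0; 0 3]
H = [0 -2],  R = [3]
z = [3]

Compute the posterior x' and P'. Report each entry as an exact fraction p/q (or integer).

x' = [0, -6/5]
P' = [3 0; 0 3/5]

x̄ = F·x = [0, 0]
P̄ = F·P·Fᵀ + Q = [3 0; 0 3]
y = z − H·x̄ = [3]
S = H·P̄·Hᵀ + R = [15]
K = P̄·Hᵀ·S⁻¹ = [0; -2/5]
x' = x̄ + K·y = [0, -6/5]
P' = (I − K·H)·P̄ = [3 0; 0 3/5]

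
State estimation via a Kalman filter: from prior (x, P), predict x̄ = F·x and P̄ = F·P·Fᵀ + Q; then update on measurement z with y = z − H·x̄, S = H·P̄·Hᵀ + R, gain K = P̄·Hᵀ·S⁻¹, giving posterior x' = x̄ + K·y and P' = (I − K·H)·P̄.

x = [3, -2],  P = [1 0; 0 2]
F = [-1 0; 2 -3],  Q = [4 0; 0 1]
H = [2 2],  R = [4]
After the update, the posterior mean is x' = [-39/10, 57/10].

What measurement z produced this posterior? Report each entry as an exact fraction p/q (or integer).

x̄ = F·x = [-3, 12]
P̄ = F·P·Fᵀ + Q = [5 -2; -2 23]
S = H·P̄·Hᵀ + R = [100]
K = P̄·Hᵀ·S⁻¹ = [3/50; 21/50]
x' − x̄ = [-9/10, -63/10] = K·y
y = (KᵀK)⁻¹·Kᵀ·(x' − x̄) = [-15]
z = y + H·x̄ = [-15] + [18] = [3]

z = [3]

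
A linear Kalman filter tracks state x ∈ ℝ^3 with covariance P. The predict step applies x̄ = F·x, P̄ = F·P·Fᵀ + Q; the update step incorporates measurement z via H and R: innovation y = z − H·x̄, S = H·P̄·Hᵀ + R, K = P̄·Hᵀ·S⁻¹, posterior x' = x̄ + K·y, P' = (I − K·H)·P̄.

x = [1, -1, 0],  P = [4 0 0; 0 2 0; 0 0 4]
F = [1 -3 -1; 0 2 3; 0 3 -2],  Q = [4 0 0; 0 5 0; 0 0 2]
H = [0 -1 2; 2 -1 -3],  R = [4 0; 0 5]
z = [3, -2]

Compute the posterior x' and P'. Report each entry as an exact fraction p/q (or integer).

x̄ = F·x = [4, -2, -3]
P̄ = F·P·Fᵀ + Q = [30 -24 -10; -24 49 -12; -10 -12 36]
y = z − H·x̄ = [7, -21]
S = H·P̄·Hᵀ + R = [245 -171; -171 642]
K = P̄·Hᵀ·S⁻¹ = [7354/42683 9538/42683; -19099/42683 -27428/128049; 11364/42683 -14056/128049]
x' = x̄ + K·y = [21912/42683, -27063/42683, 49891/42683]
P' = (I − K·H)·P̄ = [163742/42683 94268/42683 61842/42683; 94268/42683 418612/128049 94712/128049; 61842/42683 94712/128049 115540/128049]

x' = [21912/42683, -27063/42683, 49891/42683]
P' = [163742/42683 94268/42683 61842/42683; 94268/42683 418612/128049 94712/128049; 61842/42683 94712/128049 115540/128049]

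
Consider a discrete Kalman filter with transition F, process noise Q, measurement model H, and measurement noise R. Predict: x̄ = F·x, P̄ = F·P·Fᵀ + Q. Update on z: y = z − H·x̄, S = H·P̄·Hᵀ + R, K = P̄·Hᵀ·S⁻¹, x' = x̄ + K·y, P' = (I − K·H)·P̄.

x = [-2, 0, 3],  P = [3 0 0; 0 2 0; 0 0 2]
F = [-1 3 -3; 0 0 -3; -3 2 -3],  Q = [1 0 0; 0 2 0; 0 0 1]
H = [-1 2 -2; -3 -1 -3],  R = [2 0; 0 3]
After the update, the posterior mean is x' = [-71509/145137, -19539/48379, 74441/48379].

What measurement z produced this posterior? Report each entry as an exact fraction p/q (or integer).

z = [-3, -3]

x̄ = F·x = [-7, -9, -3]
P̄ = F·P·Fᵀ + Q = [40 18 39; 18 20 18; 39 18 54]
S = H·P̄·Hᵀ + R = [278 593; 593 1787]
K = P̄·Hᵀ·S⁻¹ = [4681/145137 -22264/145137; 16962/48379 -9094/48379; -7412/48379 -5581/48379]
x' − x̄ = [944450/145137, 415872/48379, 219578/48379] = K·y
y = (KᵀK)⁻¹·Kᵀ·(x' − x̄) = [2, -42]
z = y + H·x̄ = [2, -42] + [-5, 39] = [-3, -3]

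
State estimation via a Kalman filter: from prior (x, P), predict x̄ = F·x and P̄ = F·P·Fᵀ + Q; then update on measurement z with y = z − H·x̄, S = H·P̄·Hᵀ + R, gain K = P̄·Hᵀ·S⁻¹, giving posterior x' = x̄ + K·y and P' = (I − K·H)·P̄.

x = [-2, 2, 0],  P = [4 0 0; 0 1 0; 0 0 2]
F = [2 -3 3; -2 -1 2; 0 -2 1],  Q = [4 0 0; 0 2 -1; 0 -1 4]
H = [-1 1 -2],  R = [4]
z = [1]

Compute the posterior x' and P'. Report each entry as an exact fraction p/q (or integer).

x̄ = F·x = [-10, 2, -4]
P̄ = F·P·Fᵀ + Q = [47 -1 12; -1 27 5; 12 5 10]
y = z − H·x̄ = [-19]
S = H·P̄·Hᵀ + R = [148]
K = P̄·Hᵀ·S⁻¹ = [-18/37; 9/74; -27/148]
x' = x̄ + K·y = [-28/37, -23/74, -79/148]
P' = (I − K·H)·P̄ = [443/37 287/37 -42/37; 287/37 918/37 613/74; -42/37 613/74 751/148]

x' = [-28/37, -23/74, -79/148]
P' = [443/37 287/37 -42/37; 287/37 918/37 613/74; -42/37 613/74 751/148]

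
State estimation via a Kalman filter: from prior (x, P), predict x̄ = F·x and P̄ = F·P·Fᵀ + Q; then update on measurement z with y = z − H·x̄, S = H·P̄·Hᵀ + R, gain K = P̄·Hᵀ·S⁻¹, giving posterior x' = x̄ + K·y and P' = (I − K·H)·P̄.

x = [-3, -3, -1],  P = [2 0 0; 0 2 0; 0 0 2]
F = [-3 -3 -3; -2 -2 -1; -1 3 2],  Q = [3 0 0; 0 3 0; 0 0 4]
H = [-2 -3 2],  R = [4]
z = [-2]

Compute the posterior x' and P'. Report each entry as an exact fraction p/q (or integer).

x' = [147/83, 148/83, 820/249]
P' = [2487/415 102/415 2472/415; 102/415 1512/415 2272/415; 2472/415 2272/415 17936/1245]

x̄ = F·x = [21, 13, -8]
P̄ = F·P·Fᵀ + Q = [57 30 -24; 30 21 -12; -24 -12 32]
y = z − H·x̄ = [95]
S = H·P̄·Hᵀ + R = [1245]
K = P̄·Hᵀ·S⁻¹ = [-84/415; -49/415; 148/1245]
x' = x̄ + K·y = [147/83, 148/83, 820/249]
P' = (I − K·H)·P̄ = [2487/415 102/415 2472/415; 102/415 1512/415 2272/415; 2472/415 2272/415 17936/1245]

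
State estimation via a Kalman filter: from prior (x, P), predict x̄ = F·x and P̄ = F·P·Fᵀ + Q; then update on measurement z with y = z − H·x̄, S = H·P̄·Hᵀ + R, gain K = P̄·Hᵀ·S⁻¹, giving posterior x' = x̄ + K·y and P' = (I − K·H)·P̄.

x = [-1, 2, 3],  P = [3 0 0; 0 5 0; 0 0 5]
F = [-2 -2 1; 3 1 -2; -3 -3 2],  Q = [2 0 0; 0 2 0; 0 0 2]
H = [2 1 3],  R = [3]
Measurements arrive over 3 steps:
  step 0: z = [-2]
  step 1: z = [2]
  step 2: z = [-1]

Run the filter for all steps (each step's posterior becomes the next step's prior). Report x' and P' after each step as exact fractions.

step 0: x̄ = F·x = [1, -7, 3]
step 0: P̄ = F·P·Fᵀ + Q = [39 -38 58; -38 54 -62; 58 -62 94]
step 0: y = z − H·x̄ = [-6]
step 0: S = H·P̄·Hᵀ + R = [1231]
step 0: K = P̄·Hᵀ·S⁻¹ = [214/1231; -208/1231; 336/1231]
step 0: x' = x̄ + K·y = [-53/1231, -7369/1231, 1677/1231]
step 0: P' = (I − K·H)·P̄ = [2213/1231 -2266/1231 -506/1231; -2266/1231 23210/1231 -6434/1231; -506/1231 -6434/1231 2818/1231]
step 1: x̄ = F·x = [16521/1231, -10882/1231, 25620/1231]
step 1: P̄ = F·P·Fᵀ + Q = [116604/1231 -82918/1231 179562/1231; -82918/1231 75073/1231 -131171/1231; 179562/1231 -131171/1231 285033/1231]
step 1: y = z − H·x̄ = [-96558/1231]
step 1: S = H·P̄·Hᵀ + R = [4146525/1231]
step 1: K = P̄·Hᵀ·S⁻¹ = [688976/4146525; -484276/4146525; 1083052/4146525]
step 1: x' = x̄ + K·y = [535769/1382175, 443606/1382175, 448588/1382175]
step 1: P' = (I − K·H)·P̄ = [7159604/4146525 -8259154/4146525 -1331042/4146525; -8259154/4146525 62362979/4146525 -15765833/4146525; -1331042/4146525 -15765833/4146525 7225691/4146525]
step 2: x̄ = F·x = [-1510162/1382175, 128193/153575, -2040949/1382175]
step 2: P̄ = F·P·Fᵀ + Q = [295923341/4146525 -22689799/460725 452155157/4146525; -22689799/460725 7165783/153575 -35935273/460725; 452155157/4146525 -35935273/460725 719396789/4146525]
step 2: y = z − H·x̄ = [6607259/1382175]
step 2: S = H·P̄·Hᵀ + R = [10532704559/4146525]
step 2: K = P̄·Hᵀ·S⁻¹ = [1744103962/10532704559; -1185192612/10532704559; 2739083224/10532704559]
step 2: x' = x̄ + K·y = [-3170614128/10532704559, 3126301957/10532704559, -2459081197/10532704559]
step 2: P' = (I − K·H)·P̄ = [18081283147/10532704559 -20201352701/10532704559 -3576300569/10532704559; -20201352701/10532704559 152693039311/10532704559 -38615303915/10532704559; -3576300569/10532704559 -38615303915/10532704559 17995051575/10532704559]

step 0: x' = [-53/1231, -7369/1231, 1677/1231], P' = [2213/1231 -2266/1231 -506/1231; -2266/1231 23210/1231 -6434/1231; -506/1231 -6434/1231 2818/1231]
step 1: x' = [535769/1382175, 443606/1382175, 448588/1382175], P' = [7159604/4146525 -8259154/4146525 -1331042/4146525; -8259154/4146525 62362979/4146525 -15765833/4146525; -1331042/4146525 -15765833/4146525 7225691/4146525]
step 2: x' = [-3170614128/10532704559, 3126301957/10532704559, -2459081197/10532704559], P' = [18081283147/10532704559 -20201352701/10532704559 -3576300569/10532704559; -20201352701/10532704559 152693039311/10532704559 -38615303915/10532704559; -3576300569/10532704559 -38615303915/10532704559 17995051575/10532704559]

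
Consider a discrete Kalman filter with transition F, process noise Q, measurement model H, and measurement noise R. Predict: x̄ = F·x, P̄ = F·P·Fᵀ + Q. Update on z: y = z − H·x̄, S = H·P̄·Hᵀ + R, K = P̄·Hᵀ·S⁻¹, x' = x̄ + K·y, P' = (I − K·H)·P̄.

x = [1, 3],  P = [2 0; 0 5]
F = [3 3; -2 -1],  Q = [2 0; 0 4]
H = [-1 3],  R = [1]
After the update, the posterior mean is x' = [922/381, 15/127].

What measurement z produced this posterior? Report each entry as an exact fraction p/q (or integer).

x̄ = F·x = [12, -5]
P̄ = F·P·Fᵀ + Q = [65 -27; -27 17]
S = H·P̄·Hᵀ + R = [381]
K = P̄·Hᵀ·S⁻¹ = [-146/381; 26/127]
x' − x̄ = [-3650/381, 650/127] = K·y
y = (KᵀK)⁻¹·Kᵀ·(x' − x̄) = [25]
z = y + H·x̄ = [25] + [-27] = [-2]

z = [-2]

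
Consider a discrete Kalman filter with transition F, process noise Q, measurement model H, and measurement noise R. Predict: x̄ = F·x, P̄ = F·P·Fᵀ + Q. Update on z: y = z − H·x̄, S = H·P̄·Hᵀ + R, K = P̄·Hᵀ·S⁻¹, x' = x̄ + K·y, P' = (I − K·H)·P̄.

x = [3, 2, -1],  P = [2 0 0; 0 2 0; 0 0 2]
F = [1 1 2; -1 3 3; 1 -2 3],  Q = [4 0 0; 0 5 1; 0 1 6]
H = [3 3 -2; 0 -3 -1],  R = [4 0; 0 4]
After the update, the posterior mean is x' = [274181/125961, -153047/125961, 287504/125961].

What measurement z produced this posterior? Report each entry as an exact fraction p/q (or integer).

x̄ = F·x = [3, 0, -4]
P̄ = F·P·Fᵀ + Q = [16 16 10; 16 43 5; 10 5 34]
S = H·P̄·Hᵀ + R = [779 -478; -478 455]
K = P̄·Hᵀ·S⁻¹ = [6856/125961 -8854/125961; 11933/125961 -24560/125961; -33887/125961 -49165/125961]
x' − x̄ = [-103702/125961, -153047/125961, 791348/125961] = K·y
y = (KᵀK)⁻¹·Kᵀ·(x' − x̄) = [-19, -3]
z = y + H·x̄ = [-19, -3] + [17, 4] = [-2, 1]

z = [-2, 1]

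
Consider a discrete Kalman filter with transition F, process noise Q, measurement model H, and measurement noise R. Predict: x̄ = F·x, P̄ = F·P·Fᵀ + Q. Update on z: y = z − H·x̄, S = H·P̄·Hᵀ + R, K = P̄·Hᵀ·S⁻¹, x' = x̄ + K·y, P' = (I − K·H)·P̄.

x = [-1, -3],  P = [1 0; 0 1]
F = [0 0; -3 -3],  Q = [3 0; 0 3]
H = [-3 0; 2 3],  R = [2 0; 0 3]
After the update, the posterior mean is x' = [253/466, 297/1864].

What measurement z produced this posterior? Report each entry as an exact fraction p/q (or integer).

z = [-2, 1]

x̄ = F·x = [0, 12]
P̄ = F·P·Fᵀ + Q = [3 0; 0 21]
S = H·P̄·Hᵀ + R = [29 -18; -18 204]
K = P̄·Hᵀ·S⁻¹ = [-72/233 1/466; 189/932 609/1864]
x' − x̄ = [253/466, -22071/1864] = K·y
y = (KᵀK)⁻¹·Kᵀ·(x' − x̄) = [-2, -35]
z = y + H·x̄ = [-2, -35] + [0, 36] = [-2, 1]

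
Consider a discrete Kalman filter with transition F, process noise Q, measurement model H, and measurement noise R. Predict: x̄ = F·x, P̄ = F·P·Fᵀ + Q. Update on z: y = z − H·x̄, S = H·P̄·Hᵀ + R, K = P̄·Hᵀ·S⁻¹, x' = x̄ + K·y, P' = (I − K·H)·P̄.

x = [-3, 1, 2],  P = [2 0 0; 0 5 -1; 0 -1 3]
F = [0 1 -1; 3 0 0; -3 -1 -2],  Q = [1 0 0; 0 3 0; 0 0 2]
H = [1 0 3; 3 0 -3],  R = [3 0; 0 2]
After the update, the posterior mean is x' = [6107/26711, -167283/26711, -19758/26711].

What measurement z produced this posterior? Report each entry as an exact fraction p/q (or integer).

z = [-2, 3]

x̄ = F·x = [-1, -9, 4]
P̄ = F·P·Fᵀ + Q = [11 0 2; 0 21 -18; 2 -18 33]
S = H·P̄·Hᵀ + R = [323 -252; -252 362]
K = P̄·Hᵀ·S⁻¹ = [6479/26711 13005/53422; -2970/26711 1917/26711; 6563/26711 -4587/53422]
x' − x̄ = [32818/26711, 73116/26711, -126602/26711] = K·y
y = (KᵀK)⁻¹·Kᵀ·(x' − x̄) = [-13, 18]
z = y + H·x̄ = [-13, 18] + [11, -15] = [-2, 3]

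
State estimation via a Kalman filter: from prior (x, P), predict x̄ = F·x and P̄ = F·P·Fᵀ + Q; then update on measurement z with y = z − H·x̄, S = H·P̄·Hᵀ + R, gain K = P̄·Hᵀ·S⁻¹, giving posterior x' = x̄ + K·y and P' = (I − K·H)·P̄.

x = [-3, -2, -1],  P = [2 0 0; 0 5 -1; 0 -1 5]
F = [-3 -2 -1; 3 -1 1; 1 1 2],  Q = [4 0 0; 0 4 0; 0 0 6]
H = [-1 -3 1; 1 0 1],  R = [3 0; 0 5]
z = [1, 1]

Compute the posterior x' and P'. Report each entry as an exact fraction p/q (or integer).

x' = [100834/9569, -9220/1367, -82755/9569]
P' = [266239/9569 -23892/1367 -237509/9569; -23892/1367 16058/1367 23112/1367; -237509/9569 23112/1367 249649/9569]

x̄ = F·x = [14, -8, -7]
P̄ = F·P·Fᵀ + Q = [43 -12 -21; -12 34 12; -21 12 29]
y = z − H·x̄ = [-2, -6]
S = H·P̄·Hᵀ + R = [279 -14; -14 35]
K = P̄·Hᵀ·S⁻¹ = [-96/1367 5746/9569; -390/1367 -156/1367; 86/1367 2428/9569]
x' = x̄ + K·y = [100834/9569, -9220/1367, -82755/9569]
P' = (I − K·H)·P̄ = [266239/9569 -23892/1367 -237509/9569; -23892/1367 16058/1367 23112/1367; -237509/9569 23112/1367 249649/9569]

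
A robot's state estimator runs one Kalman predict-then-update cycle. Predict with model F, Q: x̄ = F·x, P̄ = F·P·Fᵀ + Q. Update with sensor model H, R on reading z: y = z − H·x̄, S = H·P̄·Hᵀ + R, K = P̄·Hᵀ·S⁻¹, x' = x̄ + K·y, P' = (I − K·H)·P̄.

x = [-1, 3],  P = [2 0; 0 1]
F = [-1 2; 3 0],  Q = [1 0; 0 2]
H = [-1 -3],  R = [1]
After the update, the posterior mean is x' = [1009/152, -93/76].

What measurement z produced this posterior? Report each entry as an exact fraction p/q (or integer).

x̄ = F·x = [7, -3]
P̄ = F·P·Fᵀ + Q = [7 -6; -6 20]
S = H·P̄·Hᵀ + R = [152]
K = P̄·Hᵀ·S⁻¹ = [11/152; -27/76]
x' − x̄ = [-55/152, 135/76] = K·y
y = (KᵀK)⁻¹·Kᵀ·(x' − x̄) = [-5]
z = y + H·x̄ = [-5] + [2] = [-3]

z = [-3]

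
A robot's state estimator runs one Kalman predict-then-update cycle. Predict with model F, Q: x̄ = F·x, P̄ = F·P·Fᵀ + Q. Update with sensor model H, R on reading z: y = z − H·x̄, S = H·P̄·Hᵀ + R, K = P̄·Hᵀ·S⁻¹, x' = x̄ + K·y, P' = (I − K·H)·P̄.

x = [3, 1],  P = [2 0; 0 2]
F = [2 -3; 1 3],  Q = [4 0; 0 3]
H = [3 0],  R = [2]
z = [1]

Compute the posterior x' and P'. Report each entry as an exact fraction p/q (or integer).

x̄ = F·x = [3, 6]
P̄ = F·P·Fᵀ + Q = [30 -14; -14 23]
y = z − H·x̄ = [-8]
S = H·P̄·Hᵀ + R = [272]
K = P̄·Hᵀ·S⁻¹ = [45/136; -21/136]
x' = x̄ + K·y = [6/17, 123/17]
P' = (I − K·H)·P̄ = [15/68 -7/68; -7/68 1123/68]

x' = [6/17, 123/17]
P' = [15/68 -7/68; -7/68 1123/68]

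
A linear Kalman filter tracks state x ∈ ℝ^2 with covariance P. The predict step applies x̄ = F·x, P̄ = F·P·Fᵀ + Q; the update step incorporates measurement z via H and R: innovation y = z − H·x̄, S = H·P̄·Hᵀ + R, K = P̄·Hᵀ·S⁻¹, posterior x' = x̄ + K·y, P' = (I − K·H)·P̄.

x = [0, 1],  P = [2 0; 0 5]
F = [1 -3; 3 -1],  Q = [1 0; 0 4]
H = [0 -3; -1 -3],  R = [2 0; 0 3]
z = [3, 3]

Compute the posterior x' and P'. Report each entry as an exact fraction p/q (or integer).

x̄ = F·x = [-3, -1]
P̄ = F·P·Fᵀ + Q = [48 21; 21 27]
y = z − H·x̄ = [0, -3]
S = H·P̄·Hᵀ + R = [245 306; 306 420]
K = P̄·Hᵀ·S⁻¹ = [1251/1544 -2639/3088; -117/386 -17/772]
x' = x̄ + K·y = [-1347/3088, -721/772]
P' = (I − K·H)·P̄ = [12921/3088 -417/772; -417/772 39/193]

x' = [-1347/3088, -721/772]
P' = [12921/3088 -417/772; -417/772 39/193]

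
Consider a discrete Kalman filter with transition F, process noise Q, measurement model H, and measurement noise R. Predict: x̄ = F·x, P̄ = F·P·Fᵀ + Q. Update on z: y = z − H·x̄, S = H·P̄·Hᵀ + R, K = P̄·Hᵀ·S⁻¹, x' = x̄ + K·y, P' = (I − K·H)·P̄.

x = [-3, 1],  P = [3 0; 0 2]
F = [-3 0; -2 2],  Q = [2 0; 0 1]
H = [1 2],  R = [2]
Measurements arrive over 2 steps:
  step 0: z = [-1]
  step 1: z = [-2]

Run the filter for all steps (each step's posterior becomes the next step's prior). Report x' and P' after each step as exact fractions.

step 0: x̄ = F·x = [9, 8]
step 0: P̄ = F·P·Fᵀ + Q = [29 18; 18 21]
step 0: y = z − H·x̄ = [-26]
step 0: S = H·P̄·Hᵀ + R = [187]
step 0: K = P̄·Hᵀ·S⁻¹ = [65/187; 60/187]
step 0: x' = x̄ + K·y = [-7/187, -64/187]
step 0: P' = (I − K·H)·P̄ = [1198/187 -534/187; -534/187 327/187]
step 1: x̄ = F·x = [21/187, -114/187]
step 1: P̄ = F·P·Fᵀ + Q = [11156/187 10392/187; 10392/187 10559/187]
step 1: y = z − H·x̄ = [-167/187]
step 1: S = H·P̄·Hᵀ + R = [95334/187]
step 1: K = P̄·Hᵀ·S⁻¹ = [15970/47667; 15755/47667]
step 1: x' = x̄ + K·y = [-8909/47667, -43129/47667]
step 1: P' = (I − K·H)·P̄ = [115996/47667 -42028/47667; -42028/47667 36769/47667]

step 0: x' = [-7/187, -64/187], P' = [1198/187 -534/187; -534/187 327/187]
step 1: x' = [-8909/47667, -43129/47667], P' = [115996/47667 -42028/47667; -42028/47667 36769/47667]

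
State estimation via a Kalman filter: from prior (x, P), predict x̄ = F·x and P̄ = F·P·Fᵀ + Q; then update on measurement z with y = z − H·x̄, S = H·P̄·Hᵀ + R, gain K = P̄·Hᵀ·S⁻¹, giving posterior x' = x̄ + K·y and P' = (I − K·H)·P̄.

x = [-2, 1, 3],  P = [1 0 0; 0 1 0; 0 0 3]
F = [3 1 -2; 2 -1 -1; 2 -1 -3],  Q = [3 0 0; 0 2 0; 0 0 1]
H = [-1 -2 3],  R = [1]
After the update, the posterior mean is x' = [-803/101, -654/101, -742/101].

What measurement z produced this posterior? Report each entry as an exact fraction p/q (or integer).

x̄ = F·x = [-11, -8, -14]
P̄ = F·P·Fᵀ + Q = [25 11 23; 11 10 14; 23 14 33]
S = H·P̄·Hᵀ + R = [101]
K = P̄·Hᵀ·S⁻¹ = [22/101; 11/101; 48/101]
x' − x̄ = [308/101, 154/101, 672/101] = K·y
y = (KᵀK)⁻¹·Kᵀ·(x' − x̄) = [14]
z = y + H·x̄ = [14] + [-15] = [-1]

z = [-1]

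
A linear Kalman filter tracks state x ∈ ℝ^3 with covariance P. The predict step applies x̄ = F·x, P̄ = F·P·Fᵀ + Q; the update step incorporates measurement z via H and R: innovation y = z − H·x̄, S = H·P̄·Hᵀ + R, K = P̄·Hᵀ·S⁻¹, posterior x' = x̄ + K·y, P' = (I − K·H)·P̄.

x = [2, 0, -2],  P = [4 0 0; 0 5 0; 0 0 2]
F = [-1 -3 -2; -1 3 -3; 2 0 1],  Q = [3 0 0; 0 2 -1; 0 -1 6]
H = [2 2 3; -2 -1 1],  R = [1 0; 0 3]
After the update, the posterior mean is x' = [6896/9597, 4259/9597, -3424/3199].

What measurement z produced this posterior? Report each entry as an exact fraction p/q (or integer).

x̄ = F·x = [2, 4, 2]
P̄ = F·P·Fᵀ + Q = [60 -29 -12; -29 69 -15; -12 -15 24]
S = H·P̄·Hᵀ + R = [177 -69; -69 298]
K = P̄·Hᵀ·S⁻¹ = [641/47985 -5479/15995; 8636/47985 -729/15995; 3237/15995 4131/15995]
x' − x̄ = [-12298/9597, -34129/9597, -9822/3199] = K·y
y = (KᵀK)⁻¹·Kᵀ·(x' − x̄) = [-19, 3]
z = y + H·x̄ = [-19, 3] + [18, -6] = [-1, -3]

z = [-1, -3]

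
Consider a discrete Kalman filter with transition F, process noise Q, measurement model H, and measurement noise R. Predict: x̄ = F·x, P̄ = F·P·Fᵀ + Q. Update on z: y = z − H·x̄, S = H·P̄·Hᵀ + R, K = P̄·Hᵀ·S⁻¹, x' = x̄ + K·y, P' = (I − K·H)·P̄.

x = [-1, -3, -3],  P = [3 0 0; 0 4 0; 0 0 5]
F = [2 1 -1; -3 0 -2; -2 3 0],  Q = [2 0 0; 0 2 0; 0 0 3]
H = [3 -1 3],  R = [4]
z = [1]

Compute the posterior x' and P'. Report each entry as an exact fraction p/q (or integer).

x̄ = F·x = [-2, 9, -7]
P̄ = F·P·Fᵀ + Q = [23 -8 0; -8 49 18; 0 18 51]
y = z − H·x̄ = [37]
S = H·P̄·Hᵀ + R = [659]
K = P̄·Hᵀ·S⁻¹ = [77/659; -19/659; 135/659]
x' = x̄ + K·y = [1531/659, 5228/659, 382/659]
P' = (I − K·H)·P̄ = [9228/659 -3809/659 -10395/659; -3809/659 31930/659 14427/659; -10395/659 14427/659 15384/659]

x' = [1531/659, 5228/659, 382/659]
P' = [9228/659 -3809/659 -10395/659; -3809/659 31930/659 14427/659; -10395/659 14427/659 15384/659]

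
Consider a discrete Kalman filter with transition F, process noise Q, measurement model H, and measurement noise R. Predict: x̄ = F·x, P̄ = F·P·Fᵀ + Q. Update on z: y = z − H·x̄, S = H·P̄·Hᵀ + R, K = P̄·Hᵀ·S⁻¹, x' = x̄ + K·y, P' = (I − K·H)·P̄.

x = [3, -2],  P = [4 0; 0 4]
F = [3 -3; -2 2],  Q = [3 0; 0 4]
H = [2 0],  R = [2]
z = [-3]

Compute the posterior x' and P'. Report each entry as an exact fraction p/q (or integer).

x' = [-210/151, 74/151]
P' = [75/151 -48/151; -48/151 828/151]

x̄ = F·x = [15, -10]
P̄ = F·P·Fᵀ + Q = [75 -48; -48 36]
y = z − H·x̄ = [-33]
S = H·P̄·Hᵀ + R = [302]
K = P̄·Hᵀ·S⁻¹ = [75/151; -48/151]
x' = x̄ + K·y = [-210/151, 74/151]
P' = (I − K·H)·P̄ = [75/151 -48/151; -48/151 828/151]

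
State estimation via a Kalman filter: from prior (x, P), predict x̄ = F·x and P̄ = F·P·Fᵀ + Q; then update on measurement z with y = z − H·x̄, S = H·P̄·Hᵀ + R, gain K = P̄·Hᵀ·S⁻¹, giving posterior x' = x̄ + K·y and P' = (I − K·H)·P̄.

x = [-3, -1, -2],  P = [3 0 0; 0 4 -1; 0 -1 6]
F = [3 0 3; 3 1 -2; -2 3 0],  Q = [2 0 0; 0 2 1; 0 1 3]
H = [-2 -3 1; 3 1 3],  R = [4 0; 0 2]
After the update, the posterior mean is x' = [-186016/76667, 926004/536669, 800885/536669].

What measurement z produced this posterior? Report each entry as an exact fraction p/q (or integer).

x̄ = F·x = [-15, -6, 3]
P̄ = F·P·Fᵀ + Q = [83 -12 -27; -12 61 1; -27 1 51]
S = H·P̄·Hᵀ + R = [894 -323; -323 717]
K = P̄·Hᵀ·S⁻¹ = [-8883/76667 12679/76667; -104242/536669 -26002/536669; 96713/536669 98208/536669]
x' − x̄ = [963989/76667, 4146018/536669, -809122/536669] = K·y
y = (KᵀK)⁻¹·Kᵀ·(x' − x̄) = [-50, 41]
z = y + H·x̄ = [-50, 41] + [51, -42] = [1, -1]

z = [1, -1]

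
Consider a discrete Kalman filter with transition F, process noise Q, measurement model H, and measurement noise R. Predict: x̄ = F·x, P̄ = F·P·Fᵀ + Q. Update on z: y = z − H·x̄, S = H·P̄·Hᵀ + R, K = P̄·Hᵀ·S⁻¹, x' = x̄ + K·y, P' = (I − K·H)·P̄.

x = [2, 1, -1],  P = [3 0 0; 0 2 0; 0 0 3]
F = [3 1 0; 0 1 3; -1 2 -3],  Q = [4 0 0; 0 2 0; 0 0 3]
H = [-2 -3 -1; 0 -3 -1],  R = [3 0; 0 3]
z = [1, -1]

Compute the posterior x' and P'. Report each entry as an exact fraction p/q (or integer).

x̄ = F·x = [7, -2, 3]
P̄ = F·P·Fᵀ + Q = [33 2 -5; 2 31 -23; -5 -23 41]
y = z − H·x̄ = [12, -4]
S = H·P̄·Hᵀ + R = [321 184; 184 185]
K = P̄·Hᵀ·S⁻¹ = [-12211/25529 12007/25529; -810/25529 -8854/25529; 1878/25529 1996/25529]
x' = x̄ + K·y = [-15857/25529, -25362/25529, 91139/25529]
P' = (I − K·H)·P̄ = [36327/25529 -12066/25529 177/25529; -12066/25529 111679/25529 -308475/25529; 177/25529 -308475/25529 919437/25529]

x' = [-15857/25529, -25362/25529, 91139/25529]
P' = [36327/25529 -12066/25529 177/25529; -12066/25529 111679/25529 -308475/25529; 177/25529 -308475/25529 919437/25529]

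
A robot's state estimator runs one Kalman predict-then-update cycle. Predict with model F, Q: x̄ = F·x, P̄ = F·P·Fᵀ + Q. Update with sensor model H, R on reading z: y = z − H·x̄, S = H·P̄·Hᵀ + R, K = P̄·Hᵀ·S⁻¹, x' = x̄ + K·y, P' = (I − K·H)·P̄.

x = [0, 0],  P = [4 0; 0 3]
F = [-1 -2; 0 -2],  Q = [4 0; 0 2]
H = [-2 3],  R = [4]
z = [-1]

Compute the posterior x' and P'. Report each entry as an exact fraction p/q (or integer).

x' = [2/33, -3/11]
P' = [652/33 144/11; 144/11 100/11]

x̄ = F·x = [0, 0]
P̄ = F·P·Fᵀ + Q = [20 12; 12 14]
y = z − H·x̄ = [-1]
S = H·P̄·Hᵀ + R = [66]
K = P̄·Hᵀ·S⁻¹ = [-2/33; 3/11]
x' = x̄ + K·y = [2/33, -3/11]
P' = (I − K·H)·P̄ = [652/33 144/11; 144/11 100/11]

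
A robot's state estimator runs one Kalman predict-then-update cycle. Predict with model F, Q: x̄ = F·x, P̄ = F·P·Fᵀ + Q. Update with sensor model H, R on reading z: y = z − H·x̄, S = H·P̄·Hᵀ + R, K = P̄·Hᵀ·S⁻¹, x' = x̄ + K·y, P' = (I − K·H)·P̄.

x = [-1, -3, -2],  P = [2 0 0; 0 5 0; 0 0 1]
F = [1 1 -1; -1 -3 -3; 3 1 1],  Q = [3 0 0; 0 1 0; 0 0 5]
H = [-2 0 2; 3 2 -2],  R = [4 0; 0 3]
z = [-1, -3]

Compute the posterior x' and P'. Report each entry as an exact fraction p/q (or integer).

x' = [5409/7258, -36/19, 90/191]
P' = [33014/3629 -96/19 1671/191; -96/19 83/19 -4; 1671/191 -4 1777/191]

x̄ = F·x = [-2, 16, -8]
P̄ = F·P·Fᵀ + Q = [11 -14 10; -14 57 -24; 10 -24 29]
y = z − H·x̄ = [11, -45]
S = H·P̄·Hᵀ + R = [84 -122; -122 350]
K = P̄·Hᵀ·S⁻¹ = [-1265/7258 -376/3629; 10/19 10/19; 53/191 -23/191]
x' = x̄ + K·y = [5409/7258, -36/19, 90/191]
P' = (I − K·H)·P̄ = [33014/3629 -96/19 1671/191; -96/19 83/19 -4; 1671/191 -4 1777/191]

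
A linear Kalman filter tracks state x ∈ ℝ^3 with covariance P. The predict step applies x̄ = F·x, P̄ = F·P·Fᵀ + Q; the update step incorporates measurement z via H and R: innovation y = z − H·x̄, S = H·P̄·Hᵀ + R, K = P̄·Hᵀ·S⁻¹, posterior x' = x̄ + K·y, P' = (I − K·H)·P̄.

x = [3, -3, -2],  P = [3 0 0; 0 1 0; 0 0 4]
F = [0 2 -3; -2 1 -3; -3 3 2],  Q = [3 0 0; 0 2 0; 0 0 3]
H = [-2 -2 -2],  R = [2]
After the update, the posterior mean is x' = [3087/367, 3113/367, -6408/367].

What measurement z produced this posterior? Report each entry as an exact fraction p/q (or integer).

z = [1]

x̄ = F·x = [0, -3, -22]
P̄ = F·P·Fᵀ + Q = [43 38 -18; 38 51 -3; -18 -3 55]
S = H·P̄·Hᵀ + R = [734]
K = P̄·Hᵀ·S⁻¹ = [-63/367; -86/367; -34/367]
x' − x̄ = [3087/367, 4214/367, 1666/367] = K·y
y = (KᵀK)⁻¹·Kᵀ·(x' − x̄) = [-49]
z = y + H·x̄ = [-49] + [50] = [1]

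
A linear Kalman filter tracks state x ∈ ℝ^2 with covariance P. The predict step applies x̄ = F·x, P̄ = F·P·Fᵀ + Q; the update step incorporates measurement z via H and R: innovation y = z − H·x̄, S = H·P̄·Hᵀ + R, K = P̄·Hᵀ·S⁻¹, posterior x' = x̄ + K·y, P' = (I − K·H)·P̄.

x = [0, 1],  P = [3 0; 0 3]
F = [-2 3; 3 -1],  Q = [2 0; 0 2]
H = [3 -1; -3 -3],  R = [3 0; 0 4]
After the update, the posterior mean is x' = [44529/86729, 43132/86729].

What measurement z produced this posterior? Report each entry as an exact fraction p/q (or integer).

x̄ = F·x = [3, -1]
P̄ = F·P·Fᵀ + Q = [41 -27; -27 32]
S = H·P̄·Hᵀ + R = [566 -111; -111 175]
K = P̄·Hᵀ·S⁻¹ = [21588/86729 -7122/86729; -21440/86729 -21033/86729]
x' − x̄ = [-215658/86729, 129861/86729] = K·y
y = (KᵀK)⁻¹·Kᵀ·(x' − x̄) = [-9, 3]
z = y + H·x̄ = [-9, 3] + [10, -6] = [1, -3]

z = [1, -3]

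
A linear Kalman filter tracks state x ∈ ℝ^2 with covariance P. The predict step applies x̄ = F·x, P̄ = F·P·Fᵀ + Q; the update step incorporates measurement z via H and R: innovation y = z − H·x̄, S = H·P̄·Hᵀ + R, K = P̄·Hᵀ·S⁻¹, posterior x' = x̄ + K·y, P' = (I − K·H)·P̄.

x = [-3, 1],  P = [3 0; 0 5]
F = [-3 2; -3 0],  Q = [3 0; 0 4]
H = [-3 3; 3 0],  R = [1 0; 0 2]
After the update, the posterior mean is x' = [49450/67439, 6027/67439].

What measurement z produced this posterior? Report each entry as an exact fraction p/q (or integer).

z = [-2, 2]

x̄ = F·x = [11, 9]
P̄ = F·P·Fᵀ + Q = [50 27; 27 31]
S = H·P̄·Hᵀ + R = [244 -207; -207 452]
K = P̄·Hᵀ·S⁻¹ = [-138/67439 22317/67439; 22191/67439 22248/67439]
x' − x̄ = [-692379/67439, -600924/67439] = K·y
y = (KᵀK)⁻¹·Kᵀ·(x' − x̄) = [4, -31]
z = y + H·x̄ = [4, -31] + [-6, 33] = [-2, 2]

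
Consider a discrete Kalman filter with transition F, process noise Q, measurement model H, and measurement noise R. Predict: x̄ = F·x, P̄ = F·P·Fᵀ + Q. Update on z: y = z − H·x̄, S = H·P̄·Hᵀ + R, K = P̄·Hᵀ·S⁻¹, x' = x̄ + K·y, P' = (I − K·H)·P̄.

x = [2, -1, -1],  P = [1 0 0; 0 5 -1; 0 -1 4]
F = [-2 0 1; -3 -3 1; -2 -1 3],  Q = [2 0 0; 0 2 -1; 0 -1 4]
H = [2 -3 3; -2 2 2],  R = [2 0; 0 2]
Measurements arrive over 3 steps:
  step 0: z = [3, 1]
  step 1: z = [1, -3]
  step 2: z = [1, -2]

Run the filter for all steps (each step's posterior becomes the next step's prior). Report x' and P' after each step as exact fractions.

step 0: x̄ = F·x = [-5, -4, -6]
step 0: P̄ = F·P·Fᵀ + Q = [10 13 17; 13 66 42; 17 42 55]
step 0: y = z − H·x̄ = [19, 11]
step 0: S = H·P̄·Hᵀ + R = [423 -10; -10 622]
step 0: K = P̄·Hᵀ·S⁻¹ = [10152/131503 8620/131503; -13356/131503 39955/131503; 23503/131503 34205/131503]
step 0: x' = x̄ + K·y = [-369807/131503, -340271/131503, 33794/131503]
step 0: P' = (I − K·H)·P̄ = [645366/131503 538731/131503 115255/131503; 538731/131503 473372/131503 105314/131503; 115255/131503 105314/131503 44146/131503]
step 1: x̄ = F·x = [773408/131503, 2164028/131503, 1181267/131503]
step 1: P̄ = F·P·Fᵀ + Q = [2427596/131503 6256511/131503 2764010/131503; 6256511/131503 18749538/131503 7820881/131503; 2764010/131503 7820881/131503 4118142/131503]
step 1: y = z − H·x̄ = [1532970/131503, -5538283/131503]
step 1: S = H·P̄·Hᵀ + R = [33096640/131503 -40461670/131503; -40461670/131503 91846990/131503]
step 1: K = P̄·Hᵀ·S⁻¹ = [13025687/1066652490 158870321/1066652490; -165882193/1066652490 398748947/1066652490; 174861713/1066652490 58027591/213330498]
step 1: x' = x̄ + K·y = [-265722011/1066652490, -1174201997/1066652490, -119855755/213330498]
step 1: P' = (I − K·H)·P̄ = [4317738449/1066652490 3673208639/1066652490 803400131/1066652490; 3673208639/1066652490 3315675737/1066652490 756281849/1066652490; 803400131/1066652490 756281849/1066652490 337256237/1066652490]
step 2: x̄ = F·x = [-67834753/1066652490, 3720493249/1066652490, -15365051/177775415]
step 2: P̄ = F·P·Fᵀ + Q = [16527914489/1066652490 41997092563/1066652490 3074276148/177775415; 41997092563/1066652490 127930952513/1066652490 8742871991/177775415; 3074276148/177775415 8742871991/177775415 4733814586/177775415]
step 2: y = z − H·x̄ = [12640372661/1066652490, -4762790186/533326245]
step 2: S = H·P̄·Hᵀ + R = [248402120069/1066652490 -140100218042/533326245; -140100218042/533326245 314848091506/533326245]
step 2: K = P̄·Hᵀ·S⁻¹ = [2189779964237/182593635716057 26442459880298/182593635716057; -28432959708407/182593635716057 67606789875913/182593635716057; 29922238582434/182593635716057 49511482562241/182593635716057]
step 2: x' = x̄ + K·y = [-221802638090488/182593635716057, -303809095531603/182593635716057, -103342676395478/182593635716057]
step 2: P' = (I − K·H)·P̄ = [729189567633734/182593635716057 620149276313515/182593635716057 135482751200517/182593635716057; 620149276313515/182593635716057 560072111768688/182593635716057 127683954420740/182593635716057; 135482751200517/182593635716057 127683954420740/182593635716057 57310279342018/182593635716057]

step 0: x' = [-369807/131503, -340271/131503, 33794/131503], P' = [645366/131503 538731/131503 115255/131503; 538731/131503 473372/131503 105314/131503; 115255/131503 105314/131503 44146/131503]
step 1: x' = [-265722011/1066652490, -1174201997/1066652490, -119855755/213330498], P' = [4317738449/1066652490 3673208639/1066652490 803400131/1066652490; 3673208639/1066652490 3315675737/1066652490 756281849/1066652490; 803400131/1066652490 756281849/1066652490 337256237/1066652490]
step 2: x' = [-221802638090488/182593635716057, -303809095531603/182593635716057, -103342676395478/182593635716057], P' = [729189567633734/182593635716057 620149276313515/182593635716057 135482751200517/182593635716057; 620149276313515/182593635716057 560072111768688/182593635716057 127683954420740/182593635716057; 135482751200517/182593635716057 127683954420740/182593635716057 57310279342018/182593635716057]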